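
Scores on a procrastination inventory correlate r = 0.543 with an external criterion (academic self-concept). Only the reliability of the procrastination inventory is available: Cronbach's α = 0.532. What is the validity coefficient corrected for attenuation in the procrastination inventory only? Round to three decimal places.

0.744

Single correction: r_c = r_obs / √r_xx = 0.543 / √0.532 = 0.543 / 0.7294 ≈ 0.744.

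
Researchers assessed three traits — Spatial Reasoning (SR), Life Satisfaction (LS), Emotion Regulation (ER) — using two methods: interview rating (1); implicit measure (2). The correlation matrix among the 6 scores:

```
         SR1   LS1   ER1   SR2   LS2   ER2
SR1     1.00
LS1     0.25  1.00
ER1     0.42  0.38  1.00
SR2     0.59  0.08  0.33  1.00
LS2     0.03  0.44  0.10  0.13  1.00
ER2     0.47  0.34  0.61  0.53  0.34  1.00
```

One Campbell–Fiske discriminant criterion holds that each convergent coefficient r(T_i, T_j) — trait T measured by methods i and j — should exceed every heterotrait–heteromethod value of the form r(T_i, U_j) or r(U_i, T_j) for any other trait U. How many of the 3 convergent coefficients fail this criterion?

Each convergent coefficient versus the relevant comparison correlations:
SR (methods 1·2): 0.59 vs {0.03, 0.08, 0.47, 0.33} → pass.
LS (methods 1·2): 0.44 vs {0.08, 0.03, 0.34, 0.10} → pass.
ER (methods 1·2): 0.61 vs {0.33, 0.47, 0.10, 0.34} → pass.
0 of 3 fail.

0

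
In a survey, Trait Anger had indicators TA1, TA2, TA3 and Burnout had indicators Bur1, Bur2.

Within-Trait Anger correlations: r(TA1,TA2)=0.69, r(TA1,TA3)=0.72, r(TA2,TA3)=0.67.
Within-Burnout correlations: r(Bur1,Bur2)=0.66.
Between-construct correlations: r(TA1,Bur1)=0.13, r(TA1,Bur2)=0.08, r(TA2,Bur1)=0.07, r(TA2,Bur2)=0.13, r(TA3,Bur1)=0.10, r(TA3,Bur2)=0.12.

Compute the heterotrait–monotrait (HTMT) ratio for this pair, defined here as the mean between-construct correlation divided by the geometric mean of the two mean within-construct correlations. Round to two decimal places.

Mean heterotrait r = 0.63/6 = 0.1050.
Mean within-TA = 2.08/3 = 0.6933; mean within-Bur = 0.66/1 = 0.6600.
Geometric mean = √(0.6933 × 0.6600) = 0.6764.
HTMT = 0.1050 / 0.6764 = 0.16.

0.16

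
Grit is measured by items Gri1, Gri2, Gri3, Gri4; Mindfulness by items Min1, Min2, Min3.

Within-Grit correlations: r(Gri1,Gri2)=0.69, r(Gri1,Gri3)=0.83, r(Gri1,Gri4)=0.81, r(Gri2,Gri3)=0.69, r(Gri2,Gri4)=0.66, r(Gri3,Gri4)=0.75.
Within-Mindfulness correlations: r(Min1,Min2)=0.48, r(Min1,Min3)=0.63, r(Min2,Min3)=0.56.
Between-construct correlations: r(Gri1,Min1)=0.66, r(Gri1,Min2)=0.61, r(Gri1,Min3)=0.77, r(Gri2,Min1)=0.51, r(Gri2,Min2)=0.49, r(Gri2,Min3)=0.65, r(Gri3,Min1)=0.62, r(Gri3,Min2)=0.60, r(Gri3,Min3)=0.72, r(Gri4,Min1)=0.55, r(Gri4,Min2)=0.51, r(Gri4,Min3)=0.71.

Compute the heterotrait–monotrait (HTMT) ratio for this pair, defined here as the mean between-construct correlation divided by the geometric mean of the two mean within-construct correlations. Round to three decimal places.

0.962

Mean between = 7.40/12 = 0.6167.
Mean within-Gri = 4.43/6 = 0.7383; mean within-Min = 1.67/3 = 0.5567.
Geometric mean = √(0.7383 × 0.5567) = 0.6411.
HTMT = 0.6167 / 0.6411 = 0.962.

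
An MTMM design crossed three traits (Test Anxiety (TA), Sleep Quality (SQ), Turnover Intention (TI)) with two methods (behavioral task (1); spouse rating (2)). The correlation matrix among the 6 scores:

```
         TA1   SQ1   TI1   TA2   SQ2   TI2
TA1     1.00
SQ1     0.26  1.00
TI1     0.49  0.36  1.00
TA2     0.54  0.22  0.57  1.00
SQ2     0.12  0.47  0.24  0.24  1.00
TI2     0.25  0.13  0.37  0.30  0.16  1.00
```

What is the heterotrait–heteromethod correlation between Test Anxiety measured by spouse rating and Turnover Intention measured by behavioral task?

Different traits and methods: r(TA2, TI1) = 0.57.

0.57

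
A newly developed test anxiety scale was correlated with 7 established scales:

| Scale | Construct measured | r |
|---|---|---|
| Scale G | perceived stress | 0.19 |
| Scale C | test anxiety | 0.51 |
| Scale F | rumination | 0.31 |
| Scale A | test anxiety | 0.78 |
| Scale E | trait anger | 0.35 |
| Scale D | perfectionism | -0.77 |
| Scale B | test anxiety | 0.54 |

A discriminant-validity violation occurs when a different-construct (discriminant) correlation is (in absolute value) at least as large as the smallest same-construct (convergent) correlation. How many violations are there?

1

Convergent (same construct = test anxiety): Scale C, Scale A, Scale B.
Smallest convergent = 0.51. Discriminant |r|: 0.19, 0.31, 0.35, 0.77; count ≥ 0.51 → 1.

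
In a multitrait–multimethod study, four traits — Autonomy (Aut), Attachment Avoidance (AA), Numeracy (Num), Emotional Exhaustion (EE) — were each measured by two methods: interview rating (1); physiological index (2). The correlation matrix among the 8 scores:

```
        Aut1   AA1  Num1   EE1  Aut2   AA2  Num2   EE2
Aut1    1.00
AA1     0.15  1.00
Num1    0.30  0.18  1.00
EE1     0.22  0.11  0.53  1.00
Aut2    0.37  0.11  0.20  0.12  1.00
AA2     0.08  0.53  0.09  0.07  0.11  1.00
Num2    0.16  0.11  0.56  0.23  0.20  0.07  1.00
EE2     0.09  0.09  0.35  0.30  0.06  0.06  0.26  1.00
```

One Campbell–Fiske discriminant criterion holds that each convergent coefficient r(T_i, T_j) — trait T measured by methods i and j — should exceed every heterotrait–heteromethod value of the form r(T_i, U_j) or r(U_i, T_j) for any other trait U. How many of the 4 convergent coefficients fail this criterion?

1

Each convergent coefficient versus the relevant comparison correlations:
Aut (methods 1·2): 0.37 vs {0.08, 0.11, 0.16, 0.20, 0.09, 0.12} → pass.
AA (methods 1·2): 0.53 vs {0.11, 0.08, 0.11, 0.09, 0.09, 0.07} → pass.
Num (methods 1·2): 0.56 vs {0.20, 0.16, 0.09, 0.11, 0.35, 0.23} → pass.
EE (methods 1·2): 0.30 vs {0.12, 0.09, 0.07, 0.09, 0.23, 0.35} → fail.
1 of 4 fail.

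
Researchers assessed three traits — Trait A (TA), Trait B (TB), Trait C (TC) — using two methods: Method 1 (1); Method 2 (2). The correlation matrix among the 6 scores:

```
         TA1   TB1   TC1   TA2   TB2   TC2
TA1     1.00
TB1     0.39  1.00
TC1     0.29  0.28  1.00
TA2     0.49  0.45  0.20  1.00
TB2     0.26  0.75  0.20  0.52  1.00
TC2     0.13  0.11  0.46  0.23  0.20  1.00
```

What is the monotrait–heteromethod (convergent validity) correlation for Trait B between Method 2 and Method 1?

Same trait (TB), different methods: r(TB2, TB1) = 0.75.

0.75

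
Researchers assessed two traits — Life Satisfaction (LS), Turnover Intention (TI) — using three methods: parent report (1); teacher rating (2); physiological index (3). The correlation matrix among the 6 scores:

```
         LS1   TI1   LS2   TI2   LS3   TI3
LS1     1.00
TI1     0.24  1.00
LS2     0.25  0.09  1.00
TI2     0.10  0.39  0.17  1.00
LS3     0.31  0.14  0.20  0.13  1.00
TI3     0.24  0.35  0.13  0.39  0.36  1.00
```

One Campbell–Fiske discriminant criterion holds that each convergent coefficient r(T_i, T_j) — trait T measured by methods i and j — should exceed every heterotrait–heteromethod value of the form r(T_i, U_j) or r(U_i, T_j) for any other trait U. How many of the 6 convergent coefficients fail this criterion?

Checking each validity diagonal entry against its comparison values:
LS (methods 1·2): 0.25 vs {0.10, 0.09} → pass.
LS (methods 1·3): 0.31 vs {0.24, 0.14} → pass.
LS (methods 2·3): 0.20 vs {0.13, 0.13} → pass.
TI (methods 1·2): 0.39 vs {0.09, 0.10} → pass.
TI (methods 1·3): 0.35 vs {0.14, 0.24} → pass.
TI (methods 2·3): 0.39 vs {0.13, 0.13} → pass.
0 of 6 fail.

0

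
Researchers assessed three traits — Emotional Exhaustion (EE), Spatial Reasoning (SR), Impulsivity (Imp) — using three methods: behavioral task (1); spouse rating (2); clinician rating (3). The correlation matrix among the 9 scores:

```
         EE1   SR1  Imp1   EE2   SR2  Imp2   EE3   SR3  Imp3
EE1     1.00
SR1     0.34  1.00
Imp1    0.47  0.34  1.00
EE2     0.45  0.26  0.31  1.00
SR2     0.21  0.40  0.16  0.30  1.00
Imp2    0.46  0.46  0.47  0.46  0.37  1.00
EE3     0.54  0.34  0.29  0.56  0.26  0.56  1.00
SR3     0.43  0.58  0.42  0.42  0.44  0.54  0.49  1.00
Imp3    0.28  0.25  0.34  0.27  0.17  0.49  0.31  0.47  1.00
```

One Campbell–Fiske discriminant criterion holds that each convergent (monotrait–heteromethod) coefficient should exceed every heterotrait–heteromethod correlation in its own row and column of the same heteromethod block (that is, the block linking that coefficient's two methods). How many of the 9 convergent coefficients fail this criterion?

Convergent coefficients and their comparison sets:
EE (methods 1·2): 0.45 vs {0.21, 0.26, 0.46, 0.31} → fail.
EE (methods 1·3): 0.54 vs {0.43, 0.34, 0.28, 0.29} → pass.
EE (methods 2·3): 0.56 vs {0.42, 0.26, 0.27, 0.56} → fail.
SR (methods 1·2): 0.40 vs {0.26, 0.21, 0.46, 0.16} → fail.
SR (methods 1·3): 0.58 vs {0.34, 0.43, 0.25, 0.42} → pass.
SR (methods 2·3): 0.44 vs {0.26, 0.42, 0.17, 0.54} → fail.
Imp (methods 1·2): 0.47 vs {0.31, 0.46, 0.16, 0.46} → pass.
Imp (methods 1·3): 0.34 vs {0.29, 0.28, 0.42, 0.25} → fail.
Imp (methods 2·3): 0.49 vs {0.56, 0.27, 0.54, 0.17} → fail.
6 of 9 fail.

6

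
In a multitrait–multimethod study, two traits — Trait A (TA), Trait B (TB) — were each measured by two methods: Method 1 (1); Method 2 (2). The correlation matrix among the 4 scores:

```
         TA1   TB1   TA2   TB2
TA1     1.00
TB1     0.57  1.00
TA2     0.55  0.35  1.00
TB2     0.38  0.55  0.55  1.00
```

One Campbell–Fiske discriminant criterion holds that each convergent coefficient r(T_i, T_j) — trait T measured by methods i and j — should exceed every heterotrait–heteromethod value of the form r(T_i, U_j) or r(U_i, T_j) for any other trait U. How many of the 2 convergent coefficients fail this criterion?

Each convergent coefficient versus the relevant comparison correlations:
TA (methods 1·2): 0.55 vs {0.38, 0.35} → pass.
TB (methods 1·2): 0.55 vs {0.35, 0.38} → pass.
0 of 2 fail.

0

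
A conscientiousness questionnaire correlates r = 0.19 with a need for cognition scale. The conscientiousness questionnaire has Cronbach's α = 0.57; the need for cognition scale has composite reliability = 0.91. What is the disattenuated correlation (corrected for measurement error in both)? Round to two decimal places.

r_true = r_obs / √(r_xx · r_yy) = 0.19 / √(0.57 × 0.91) = 0.19 / √0.5187 = 0.19 / 0.7202 ≈ 0.26.

0.26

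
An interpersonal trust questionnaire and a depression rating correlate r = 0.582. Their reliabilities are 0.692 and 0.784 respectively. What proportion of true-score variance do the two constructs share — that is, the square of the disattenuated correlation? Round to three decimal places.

0.624

Disattenuated r = 0.582 / √(0.692 × 0.784) = 0.582 / 0.7366 = 0.7901.
Shared true-score variance = 0.7901² = 0.6243 ≈ 0.624.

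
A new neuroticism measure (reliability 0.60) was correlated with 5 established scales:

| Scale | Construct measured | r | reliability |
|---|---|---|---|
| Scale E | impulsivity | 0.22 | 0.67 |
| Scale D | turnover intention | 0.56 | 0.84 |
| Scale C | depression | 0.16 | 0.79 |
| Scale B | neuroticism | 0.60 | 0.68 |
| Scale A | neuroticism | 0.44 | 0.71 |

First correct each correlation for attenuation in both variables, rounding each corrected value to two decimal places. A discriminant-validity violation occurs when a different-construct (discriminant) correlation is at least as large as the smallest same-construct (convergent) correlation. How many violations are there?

1

Disattenuated r (r / √(r_scale · r_new)):
  Scale E (disc): 0.22 / √(0.67·0.60) = 0.35
  Scale D (disc): 0.56 / √(0.84·0.60) = 0.79
  Scale C (disc): 0.16 / √(0.79·0.60) = 0.23
  Scale B (conv): 0.60 / √(0.68·0.60) = 0.94
  Scale A (conv): 0.44 / √(0.71·0.60) = 0.67
Smallest convergent = 0.67. Discriminant values: 0.35, 0.79, 0.23; count ≥ 0.67 → 1.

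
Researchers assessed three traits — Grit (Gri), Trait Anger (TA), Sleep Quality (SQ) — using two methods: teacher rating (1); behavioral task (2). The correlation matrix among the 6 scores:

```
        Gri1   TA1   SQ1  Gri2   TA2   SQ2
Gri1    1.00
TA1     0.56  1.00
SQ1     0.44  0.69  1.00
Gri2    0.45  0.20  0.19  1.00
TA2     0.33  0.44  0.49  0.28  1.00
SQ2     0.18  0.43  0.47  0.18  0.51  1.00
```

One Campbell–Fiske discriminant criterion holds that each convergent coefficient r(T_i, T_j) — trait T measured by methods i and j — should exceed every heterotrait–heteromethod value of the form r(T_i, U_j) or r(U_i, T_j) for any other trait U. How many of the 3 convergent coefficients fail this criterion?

Convergent coefficients and their comparison sets:
Gri (methods 1·2): 0.45 vs {0.33, 0.20, 0.18, 0.19} → pass.
TA (methods 1·2): 0.44 vs {0.20, 0.33, 0.43, 0.49} → fail.
SQ (methods 1·2): 0.47 vs {0.19, 0.18, 0.49, 0.43} → fail.
2 of 3 fail.

2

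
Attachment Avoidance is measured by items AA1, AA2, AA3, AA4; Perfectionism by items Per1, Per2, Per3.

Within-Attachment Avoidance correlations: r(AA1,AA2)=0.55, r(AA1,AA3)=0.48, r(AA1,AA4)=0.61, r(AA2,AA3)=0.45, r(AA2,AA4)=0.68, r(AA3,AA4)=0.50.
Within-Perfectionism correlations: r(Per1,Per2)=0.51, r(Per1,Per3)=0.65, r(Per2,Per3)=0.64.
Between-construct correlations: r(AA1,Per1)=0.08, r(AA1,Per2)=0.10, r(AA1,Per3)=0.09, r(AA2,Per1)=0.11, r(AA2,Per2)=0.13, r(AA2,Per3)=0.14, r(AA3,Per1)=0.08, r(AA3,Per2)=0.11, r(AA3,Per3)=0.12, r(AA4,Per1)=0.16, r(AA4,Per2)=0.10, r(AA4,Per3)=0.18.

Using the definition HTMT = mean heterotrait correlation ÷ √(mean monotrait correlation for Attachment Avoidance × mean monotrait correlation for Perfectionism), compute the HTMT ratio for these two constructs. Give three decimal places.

0.204

Between-construct mean = 1.40/12 = 0.1167.
Mean within-AA = 3.27/6 = 0.5450; mean within-Per = 1.80/3 = 0.6000.
Geometric mean = √(0.5450 × 0.6000) = 0.5718.
HTMT = 0.1167 / 0.5718 = 0.204.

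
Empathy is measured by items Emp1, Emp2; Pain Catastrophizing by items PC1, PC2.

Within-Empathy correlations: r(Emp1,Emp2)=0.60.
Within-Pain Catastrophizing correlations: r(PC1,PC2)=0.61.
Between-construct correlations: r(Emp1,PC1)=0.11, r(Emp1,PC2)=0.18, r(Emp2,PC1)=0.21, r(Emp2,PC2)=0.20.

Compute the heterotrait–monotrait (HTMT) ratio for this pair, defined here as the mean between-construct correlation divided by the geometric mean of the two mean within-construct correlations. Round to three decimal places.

0.289

Mean heterotrait r = 0.70/4 = 0.1750.
Mean within-Emp = 0.60/1 = 0.6000; mean within-PC = 0.61/1 = 0.6100.
Geometric mean = √(0.6000 × 0.6100) = 0.6050.
HTMT = 0.1750 / 0.6050 = 0.289.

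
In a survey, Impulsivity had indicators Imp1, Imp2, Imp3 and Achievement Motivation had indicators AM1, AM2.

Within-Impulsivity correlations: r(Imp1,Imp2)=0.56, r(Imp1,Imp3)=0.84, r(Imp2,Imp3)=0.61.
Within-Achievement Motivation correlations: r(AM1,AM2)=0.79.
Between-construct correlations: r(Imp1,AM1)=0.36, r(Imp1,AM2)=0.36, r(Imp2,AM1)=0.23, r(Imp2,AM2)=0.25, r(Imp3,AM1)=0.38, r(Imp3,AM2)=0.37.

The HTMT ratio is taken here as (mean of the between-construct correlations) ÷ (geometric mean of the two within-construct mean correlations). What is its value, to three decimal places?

Mean heterotrait r = 1.95/6 = 0.3250.
Mean within-Imp = 2.01/3 = 0.6700; mean within-AM = 0.79/1 = 0.7900.
Geometric mean = √(0.6700 × 0.7900) = 0.7275.
HTMT = 0.3250 / 0.7275 = 0.447.

0.447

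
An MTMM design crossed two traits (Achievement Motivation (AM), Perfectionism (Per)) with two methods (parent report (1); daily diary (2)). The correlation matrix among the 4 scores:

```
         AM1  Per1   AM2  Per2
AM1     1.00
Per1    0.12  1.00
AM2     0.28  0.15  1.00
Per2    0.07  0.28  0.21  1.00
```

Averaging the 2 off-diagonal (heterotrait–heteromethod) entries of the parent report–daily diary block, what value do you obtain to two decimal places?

HTHM values (method 1 × method 2): 0.07, 0.15; mean = 0.22/2 = 0.11.

0.11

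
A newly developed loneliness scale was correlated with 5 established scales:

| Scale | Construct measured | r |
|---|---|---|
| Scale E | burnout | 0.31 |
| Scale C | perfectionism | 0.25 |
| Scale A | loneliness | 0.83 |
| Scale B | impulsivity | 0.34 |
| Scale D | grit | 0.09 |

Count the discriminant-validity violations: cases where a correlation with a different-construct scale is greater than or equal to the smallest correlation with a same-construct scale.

Convergent (same construct = loneliness): Scale A.
Smallest convergent = 0.83. Discriminant values: 0.31, 0.25, 0.34, 0.09; count ≥ 0.83 → 0.

0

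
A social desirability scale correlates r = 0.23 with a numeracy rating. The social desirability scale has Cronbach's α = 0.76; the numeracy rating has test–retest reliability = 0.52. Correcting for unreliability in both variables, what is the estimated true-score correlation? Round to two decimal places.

r_true = r_obs / √(r_xx · r_yy) = 0.23 / √(0.76 × 0.52) = 0.23 / √0.3952 = 0.23 / 0.6286 ≈ 0.37.

0.37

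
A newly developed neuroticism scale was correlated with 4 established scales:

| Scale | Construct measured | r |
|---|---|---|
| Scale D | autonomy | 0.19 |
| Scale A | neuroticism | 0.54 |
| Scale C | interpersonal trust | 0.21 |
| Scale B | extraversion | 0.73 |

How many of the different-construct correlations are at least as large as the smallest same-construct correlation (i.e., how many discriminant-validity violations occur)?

1

Convergent (same construct = neuroticism): Scale A.
Smallest convergent = 0.54. Discriminant values: 0.19, 0.21, 0.73; count ≥ 0.54 → 1.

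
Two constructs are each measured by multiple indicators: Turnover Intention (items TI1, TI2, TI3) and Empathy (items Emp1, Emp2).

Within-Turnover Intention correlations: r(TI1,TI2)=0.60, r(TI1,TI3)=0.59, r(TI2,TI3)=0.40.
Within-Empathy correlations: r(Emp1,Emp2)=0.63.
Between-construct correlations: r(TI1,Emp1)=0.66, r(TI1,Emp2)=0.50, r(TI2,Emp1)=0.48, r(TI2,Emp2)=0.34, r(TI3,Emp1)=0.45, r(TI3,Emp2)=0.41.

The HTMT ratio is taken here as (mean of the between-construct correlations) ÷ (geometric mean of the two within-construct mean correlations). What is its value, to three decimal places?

0.819

Mean between = 2.84/6 = 0.4733.
Mean within-TI = 1.59/3 = 0.5300; mean within-Emp = 0.63/1 = 0.6300.
Geometric mean = √(0.5300 × 0.6300) = 0.5778.
HTMT = 0.4733 / 0.5778 = 0.819.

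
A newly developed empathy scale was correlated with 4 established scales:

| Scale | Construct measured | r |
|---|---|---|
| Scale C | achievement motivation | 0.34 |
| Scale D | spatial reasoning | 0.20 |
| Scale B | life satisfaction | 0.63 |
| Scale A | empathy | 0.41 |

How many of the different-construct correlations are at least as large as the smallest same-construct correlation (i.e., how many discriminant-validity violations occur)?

Convergent (same construct = empathy): Scale A.
Smallest convergent = 0.41. Discriminant values: 0.34, 0.20, 0.63; count ≥ 0.41 → 1.

1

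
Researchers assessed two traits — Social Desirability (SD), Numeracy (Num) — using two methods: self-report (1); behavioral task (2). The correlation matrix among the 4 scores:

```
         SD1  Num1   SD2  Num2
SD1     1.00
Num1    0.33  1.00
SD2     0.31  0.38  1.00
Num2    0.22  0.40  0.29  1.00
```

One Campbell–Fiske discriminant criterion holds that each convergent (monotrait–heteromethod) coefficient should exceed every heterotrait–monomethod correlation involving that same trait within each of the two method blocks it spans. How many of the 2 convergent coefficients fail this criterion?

Checking each validity diagonal entry against its comparison values:
SD (methods 1·2): 0.31 vs {0.33, 0.29} → fail.
Num (methods 1·2): 0.40 vs {0.33, 0.29} → pass.
1 of 2 fail.

1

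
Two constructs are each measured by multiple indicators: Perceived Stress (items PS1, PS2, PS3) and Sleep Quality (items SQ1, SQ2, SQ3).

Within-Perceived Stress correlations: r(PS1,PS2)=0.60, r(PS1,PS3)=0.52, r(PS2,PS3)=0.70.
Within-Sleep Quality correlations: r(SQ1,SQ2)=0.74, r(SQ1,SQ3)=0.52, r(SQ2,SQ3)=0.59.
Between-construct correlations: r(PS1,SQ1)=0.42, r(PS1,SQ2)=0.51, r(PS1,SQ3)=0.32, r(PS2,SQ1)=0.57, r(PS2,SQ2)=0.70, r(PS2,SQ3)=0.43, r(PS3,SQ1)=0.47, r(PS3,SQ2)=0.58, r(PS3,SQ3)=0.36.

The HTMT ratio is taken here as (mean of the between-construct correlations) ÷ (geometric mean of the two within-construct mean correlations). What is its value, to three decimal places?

Between-construct mean = 4.36/9 = 0.4844.
Mean within-PS = 1.82/3 = 0.6067; mean within-SQ = 1.85/3 = 0.6167.
Geometric mean = √(0.6067 × 0.6167) = 0.6117.
HTMT = 0.4844 / 0.6117 = 0.792.

0.792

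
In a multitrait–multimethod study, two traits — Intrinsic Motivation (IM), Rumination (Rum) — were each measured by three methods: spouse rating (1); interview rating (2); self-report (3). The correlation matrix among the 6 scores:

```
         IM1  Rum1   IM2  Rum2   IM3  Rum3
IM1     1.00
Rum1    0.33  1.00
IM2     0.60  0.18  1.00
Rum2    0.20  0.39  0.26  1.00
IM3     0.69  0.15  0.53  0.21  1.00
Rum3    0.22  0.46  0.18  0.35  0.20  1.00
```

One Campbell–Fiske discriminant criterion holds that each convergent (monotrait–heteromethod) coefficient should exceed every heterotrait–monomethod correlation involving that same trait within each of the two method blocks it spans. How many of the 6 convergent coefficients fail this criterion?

0

Checking each validity diagonal entry against its comparison values:
IM (methods 1·2): 0.60 vs {0.33, 0.26} → pass.
IM (methods 1·3): 0.69 vs {0.33, 0.20} → pass.
IM (methods 2·3): 0.53 vs {0.26, 0.20} → pass.
Rum (methods 1·2): 0.39 vs {0.33, 0.26} → pass.
Rum (methods 1·3): 0.46 vs {0.33, 0.20} → pass.
Rum (methods 2·3): 0.35 vs {0.26, 0.20} → pass.
0 of 6 fail.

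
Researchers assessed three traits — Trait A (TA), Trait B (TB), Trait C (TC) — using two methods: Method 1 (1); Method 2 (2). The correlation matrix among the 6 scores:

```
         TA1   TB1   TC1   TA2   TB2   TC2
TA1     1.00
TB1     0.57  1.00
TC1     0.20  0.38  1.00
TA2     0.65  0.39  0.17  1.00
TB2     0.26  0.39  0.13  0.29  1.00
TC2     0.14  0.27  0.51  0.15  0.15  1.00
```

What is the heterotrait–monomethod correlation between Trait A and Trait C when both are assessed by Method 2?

Different traits, same method: r(TA2, TC2) = 0.15.

0.15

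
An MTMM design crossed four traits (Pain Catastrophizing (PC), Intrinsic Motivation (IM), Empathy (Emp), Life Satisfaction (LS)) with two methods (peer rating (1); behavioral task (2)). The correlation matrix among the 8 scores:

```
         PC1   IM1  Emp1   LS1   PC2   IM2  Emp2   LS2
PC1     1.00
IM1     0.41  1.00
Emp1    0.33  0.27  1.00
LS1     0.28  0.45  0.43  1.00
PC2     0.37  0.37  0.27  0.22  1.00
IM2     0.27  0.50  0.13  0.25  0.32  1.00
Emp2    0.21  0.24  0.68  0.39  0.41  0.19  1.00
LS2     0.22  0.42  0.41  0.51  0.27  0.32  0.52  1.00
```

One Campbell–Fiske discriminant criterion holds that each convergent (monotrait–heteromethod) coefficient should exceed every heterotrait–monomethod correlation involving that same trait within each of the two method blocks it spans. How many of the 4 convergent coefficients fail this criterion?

Each convergent coefficient versus the relevant comparison correlations:
PC (methods 1·2): 0.37 vs {0.41, 0.32, 0.33, 0.41, 0.28, 0.27} → fail.
IM (methods 1·2): 0.50 vs {0.41, 0.32, 0.27, 0.19, 0.45, 0.32} → pass.
Emp (methods 1·2): 0.68 vs {0.33, 0.41, 0.27, 0.19, 0.43, 0.52} → pass.
LS (methods 1·2): 0.51 vs {0.28, 0.27, 0.45, 0.32, 0.43, 0.52} → fail.
2 of 4 fail.

2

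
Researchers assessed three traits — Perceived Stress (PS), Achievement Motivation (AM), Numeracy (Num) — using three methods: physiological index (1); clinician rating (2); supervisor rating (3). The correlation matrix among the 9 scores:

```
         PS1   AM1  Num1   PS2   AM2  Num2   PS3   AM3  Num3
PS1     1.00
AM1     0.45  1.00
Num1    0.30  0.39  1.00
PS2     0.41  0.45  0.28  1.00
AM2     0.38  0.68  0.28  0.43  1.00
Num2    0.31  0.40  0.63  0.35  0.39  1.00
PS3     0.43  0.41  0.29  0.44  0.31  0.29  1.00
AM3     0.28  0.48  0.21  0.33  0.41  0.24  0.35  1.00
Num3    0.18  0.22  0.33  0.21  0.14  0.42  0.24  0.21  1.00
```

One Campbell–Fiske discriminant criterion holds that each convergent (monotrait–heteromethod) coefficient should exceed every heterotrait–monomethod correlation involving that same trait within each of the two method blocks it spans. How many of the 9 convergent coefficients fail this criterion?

4

Checking each validity diagonal entry against its comparison values:
PS (methods 1·2): 0.41 vs {0.45, 0.43, 0.30, 0.35} → fail.
PS (methods 1·3): 0.43 vs {0.45, 0.35, 0.30, 0.24} → fail.
PS (methods 2·3): 0.44 vs {0.43, 0.35, 0.35, 0.24} → pass.
AM (methods 1·2): 0.68 vs {0.45, 0.43, 0.39, 0.39} → pass.
AM (methods 1·3): 0.48 vs {0.45, 0.35, 0.39, 0.21} → pass.
AM (methods 2·3): 0.41 vs {0.43, 0.35, 0.39, 0.21} → fail.
Num (methods 1·2): 0.63 vs {0.30, 0.35, 0.39, 0.39} → pass.
Num (methods 1·3): 0.33 vs {0.30, 0.24, 0.39, 0.21} → fail.
Num (methods 2·3): 0.42 vs {0.35, 0.24, 0.39, 0.21} → pass.
4 of 9 fail.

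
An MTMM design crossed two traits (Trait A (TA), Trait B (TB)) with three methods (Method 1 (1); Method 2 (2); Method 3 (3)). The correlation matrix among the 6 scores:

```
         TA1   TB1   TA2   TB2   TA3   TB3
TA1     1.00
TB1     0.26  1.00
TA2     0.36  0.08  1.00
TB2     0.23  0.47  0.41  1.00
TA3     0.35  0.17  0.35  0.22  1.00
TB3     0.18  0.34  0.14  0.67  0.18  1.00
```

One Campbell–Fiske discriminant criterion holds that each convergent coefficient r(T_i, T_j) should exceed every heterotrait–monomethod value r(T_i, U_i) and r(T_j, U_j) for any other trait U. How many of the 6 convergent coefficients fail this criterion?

2

Each convergent coefficient versus the relevant comparison correlations:
TA (methods 1·2): 0.36 vs {0.26, 0.41} → fail.
TA (methods 1·3): 0.35 vs {0.26, 0.18} → pass.
TA (methods 2·3): 0.35 vs {0.41, 0.18} → fail.
TB (methods 1·2): 0.47 vs {0.26, 0.41} → pass.
TB (methods 1·3): 0.34 vs {0.26, 0.18} → pass.
TB (methods 2·3): 0.67 vs {0.41, 0.18} → pass.
2 of 6 fail.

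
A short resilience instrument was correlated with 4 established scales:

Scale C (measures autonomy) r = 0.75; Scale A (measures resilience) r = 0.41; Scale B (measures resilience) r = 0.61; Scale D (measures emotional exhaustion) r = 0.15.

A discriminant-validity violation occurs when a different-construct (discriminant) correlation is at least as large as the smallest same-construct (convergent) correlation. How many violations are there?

1

Convergent (same construct = resilience): Scale A, Scale B.
Smallest convergent = 0.41. Discriminant values: 0.75, 0.15; count ≥ 0.41 → 1.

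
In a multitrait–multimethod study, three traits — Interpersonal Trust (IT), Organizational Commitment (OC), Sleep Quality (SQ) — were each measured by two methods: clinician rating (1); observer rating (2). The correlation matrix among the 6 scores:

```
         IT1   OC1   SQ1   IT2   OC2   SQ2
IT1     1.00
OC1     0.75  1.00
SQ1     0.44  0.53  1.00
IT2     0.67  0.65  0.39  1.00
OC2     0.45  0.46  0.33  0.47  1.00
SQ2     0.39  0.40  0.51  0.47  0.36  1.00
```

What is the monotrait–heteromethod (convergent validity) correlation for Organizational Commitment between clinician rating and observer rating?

Same trait (OC), different methods: r(OC1, OC2) = 0.46.

0.46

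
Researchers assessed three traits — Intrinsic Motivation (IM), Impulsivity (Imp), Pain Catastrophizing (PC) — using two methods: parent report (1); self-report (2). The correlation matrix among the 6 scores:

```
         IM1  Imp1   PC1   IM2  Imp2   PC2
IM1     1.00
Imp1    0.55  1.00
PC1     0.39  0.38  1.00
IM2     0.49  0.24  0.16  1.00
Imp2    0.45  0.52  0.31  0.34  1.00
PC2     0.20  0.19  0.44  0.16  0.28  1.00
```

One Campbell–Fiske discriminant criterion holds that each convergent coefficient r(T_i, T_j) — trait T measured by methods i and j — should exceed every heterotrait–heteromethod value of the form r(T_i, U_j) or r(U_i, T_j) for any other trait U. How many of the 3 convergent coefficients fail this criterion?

Each convergent coefficient versus the relevant comparison correlations:
IM (methods 1·2): 0.49 vs {0.45, 0.24, 0.20, 0.16} → pass.
Imp (methods 1·2): 0.52 vs {0.24, 0.45, 0.19, 0.31} → pass.
PC (methods 1·2): 0.44 vs {0.16, 0.20, 0.31, 0.19} → pass.
0 of 3 fail.

0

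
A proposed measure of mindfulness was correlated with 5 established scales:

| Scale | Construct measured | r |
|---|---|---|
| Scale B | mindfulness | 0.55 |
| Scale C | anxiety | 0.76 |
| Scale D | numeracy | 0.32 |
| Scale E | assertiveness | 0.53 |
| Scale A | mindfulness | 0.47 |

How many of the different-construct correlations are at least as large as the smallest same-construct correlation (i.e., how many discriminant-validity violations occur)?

Convergent (same construct = mindfulness): Scale B, Scale A.
Smallest convergent = 0.47. Discriminant values: 0.76, 0.32, 0.53; count ≥ 0.47 → 2.

2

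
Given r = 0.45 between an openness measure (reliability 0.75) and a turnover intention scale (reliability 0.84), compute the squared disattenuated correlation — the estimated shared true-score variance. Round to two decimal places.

Disattenuated r = 0.45 / √(0.75 × 0.84) = 0.45 / 0.7937 = 0.5670.
Shared true-score variance = 0.5670² = 0.3215 ≈ 0.32.

0.32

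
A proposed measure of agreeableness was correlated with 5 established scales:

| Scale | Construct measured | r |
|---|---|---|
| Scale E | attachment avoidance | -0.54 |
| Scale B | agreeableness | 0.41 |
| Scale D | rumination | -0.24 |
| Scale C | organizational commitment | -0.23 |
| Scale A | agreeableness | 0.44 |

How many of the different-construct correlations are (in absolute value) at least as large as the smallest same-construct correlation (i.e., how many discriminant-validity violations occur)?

Convergent (same construct = agreeableness): Scale B, Scale A.
Smallest convergent = 0.41. Discriminant |r|: 0.54, 0.24, 0.23; count ≥ 0.41 → 1.

1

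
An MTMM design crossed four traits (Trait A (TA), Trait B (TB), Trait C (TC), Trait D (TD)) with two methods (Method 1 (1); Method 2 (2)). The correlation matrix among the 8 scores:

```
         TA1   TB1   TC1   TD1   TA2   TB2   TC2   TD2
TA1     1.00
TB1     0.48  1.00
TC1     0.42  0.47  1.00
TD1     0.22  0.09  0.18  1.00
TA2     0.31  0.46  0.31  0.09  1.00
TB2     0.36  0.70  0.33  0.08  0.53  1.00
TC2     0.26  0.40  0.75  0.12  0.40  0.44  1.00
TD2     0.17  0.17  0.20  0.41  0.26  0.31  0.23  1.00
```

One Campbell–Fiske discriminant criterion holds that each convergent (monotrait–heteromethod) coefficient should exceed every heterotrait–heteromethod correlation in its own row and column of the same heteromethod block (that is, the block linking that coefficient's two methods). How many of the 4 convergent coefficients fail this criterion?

1

Convergent coefficients and their comparison sets:
TA (methods 1·2): 0.31 vs {0.36, 0.46, 0.26, 0.31, 0.17, 0.09} → fail.
TB (methods 1·2): 0.70 vs {0.46, 0.36, 0.40, 0.33, 0.17, 0.08} → pass.
TC (methods 1·2): 0.75 vs {0.31, 0.26, 0.33, 0.40, 0.20, 0.12} → pass.
TD (methods 1·2): 0.41 vs {0.09, 0.17, 0.08, 0.17, 0.12, 0.20} → pass.
1 of 4 fail.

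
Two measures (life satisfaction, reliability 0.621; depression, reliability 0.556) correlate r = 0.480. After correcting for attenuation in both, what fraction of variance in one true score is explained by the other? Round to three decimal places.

0.667

Disattenuated r = 0.480 / √(0.621 × 0.556) = 0.480 / 0.5876 = 0.8169.
Shared true-score variance = 0.8169² = 0.6673 ≈ 0.667.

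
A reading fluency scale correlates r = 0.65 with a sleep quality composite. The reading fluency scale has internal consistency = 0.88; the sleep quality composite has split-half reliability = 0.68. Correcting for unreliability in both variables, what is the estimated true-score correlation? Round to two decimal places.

0.84

r_true = r_obs / √(r_xx · r_yy) = 0.65 / √(0.88 × 0.68) = 0.65 / √0.5984 = 0.65 / 0.7736 ≈ 0.84.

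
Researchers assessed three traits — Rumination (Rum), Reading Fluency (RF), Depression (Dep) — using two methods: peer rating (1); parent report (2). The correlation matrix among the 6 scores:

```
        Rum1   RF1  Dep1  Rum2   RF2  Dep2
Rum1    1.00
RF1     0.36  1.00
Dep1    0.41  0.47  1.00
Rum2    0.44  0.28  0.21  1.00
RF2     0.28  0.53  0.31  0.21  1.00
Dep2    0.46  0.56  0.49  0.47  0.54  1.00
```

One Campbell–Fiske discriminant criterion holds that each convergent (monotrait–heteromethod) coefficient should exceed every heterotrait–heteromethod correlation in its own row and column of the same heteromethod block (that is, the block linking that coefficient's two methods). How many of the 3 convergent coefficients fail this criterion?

3

Each convergent coefficient versus the relevant comparison correlations:
Rum (methods 1·2): 0.44 vs {0.28, 0.28, 0.46, 0.21} → fail.
RF (methods 1·2): 0.53 vs {0.28, 0.28, 0.56, 0.31} → fail.
Dep (methods 1·2): 0.49 vs {0.21, 0.46, 0.31, 0.56} → fail.
3 of 3 fail.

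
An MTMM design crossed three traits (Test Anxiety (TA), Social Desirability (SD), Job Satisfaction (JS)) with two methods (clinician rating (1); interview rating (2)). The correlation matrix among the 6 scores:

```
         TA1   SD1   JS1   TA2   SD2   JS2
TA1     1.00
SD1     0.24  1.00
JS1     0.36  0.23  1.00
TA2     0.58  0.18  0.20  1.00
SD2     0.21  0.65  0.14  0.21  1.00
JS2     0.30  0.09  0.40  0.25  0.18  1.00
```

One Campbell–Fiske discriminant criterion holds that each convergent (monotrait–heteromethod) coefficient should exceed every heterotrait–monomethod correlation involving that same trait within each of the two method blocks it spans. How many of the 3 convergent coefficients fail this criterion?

Checking each validity diagonal entry against its comparison values:
TA (methods 1·2): 0.58 vs {0.24, 0.21, 0.36, 0.25} → pass.
SD (methods 1·2): 0.65 vs {0.24, 0.21, 0.23, 0.18} → pass.
JS (methods 1·2): 0.40 vs {0.36, 0.25, 0.23, 0.18} → pass.
0 of 3 fail.

0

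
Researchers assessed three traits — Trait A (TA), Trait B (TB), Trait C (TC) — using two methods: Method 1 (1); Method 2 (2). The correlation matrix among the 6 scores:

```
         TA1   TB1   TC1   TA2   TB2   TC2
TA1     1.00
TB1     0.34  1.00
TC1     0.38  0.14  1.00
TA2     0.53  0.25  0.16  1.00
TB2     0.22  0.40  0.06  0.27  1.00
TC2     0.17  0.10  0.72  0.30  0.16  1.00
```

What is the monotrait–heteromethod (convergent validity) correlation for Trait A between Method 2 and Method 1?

Same trait (TA), different methods: r(TA2, TA1) = 0.53.

0.53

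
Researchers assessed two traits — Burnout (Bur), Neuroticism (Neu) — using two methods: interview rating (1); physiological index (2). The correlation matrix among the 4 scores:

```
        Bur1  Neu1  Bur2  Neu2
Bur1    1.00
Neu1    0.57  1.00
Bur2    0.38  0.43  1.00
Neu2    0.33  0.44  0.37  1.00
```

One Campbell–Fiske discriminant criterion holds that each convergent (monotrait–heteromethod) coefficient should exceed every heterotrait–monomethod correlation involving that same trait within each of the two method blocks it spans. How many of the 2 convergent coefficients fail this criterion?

2

Checking each validity diagonal entry against its comparison values:
Bur (methods 1·2): 0.38 vs {0.57, 0.37} → fail.
Neu (methods 1·2): 0.44 vs {0.57, 0.37} → fail.
2 of 2 fail.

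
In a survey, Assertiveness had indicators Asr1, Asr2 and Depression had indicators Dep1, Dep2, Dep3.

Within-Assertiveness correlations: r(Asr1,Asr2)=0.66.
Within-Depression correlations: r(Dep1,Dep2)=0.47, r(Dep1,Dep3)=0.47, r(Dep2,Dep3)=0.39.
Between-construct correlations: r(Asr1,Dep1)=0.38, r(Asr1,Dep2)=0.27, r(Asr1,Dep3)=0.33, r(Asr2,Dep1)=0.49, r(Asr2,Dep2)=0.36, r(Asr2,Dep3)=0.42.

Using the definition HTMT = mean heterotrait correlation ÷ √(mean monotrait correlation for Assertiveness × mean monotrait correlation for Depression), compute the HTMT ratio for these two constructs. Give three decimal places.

0.693

Mean between = 2.25/6 = 0.3750.
Mean within-Asr = 0.66/1 = 0.6600; mean within-Dep = 1.33/3 = 0.4433.
Geometric mean = √(0.6600 × 0.4433) = 0.5409.
HTMT = 0.3750 / 0.5409 = 0.693.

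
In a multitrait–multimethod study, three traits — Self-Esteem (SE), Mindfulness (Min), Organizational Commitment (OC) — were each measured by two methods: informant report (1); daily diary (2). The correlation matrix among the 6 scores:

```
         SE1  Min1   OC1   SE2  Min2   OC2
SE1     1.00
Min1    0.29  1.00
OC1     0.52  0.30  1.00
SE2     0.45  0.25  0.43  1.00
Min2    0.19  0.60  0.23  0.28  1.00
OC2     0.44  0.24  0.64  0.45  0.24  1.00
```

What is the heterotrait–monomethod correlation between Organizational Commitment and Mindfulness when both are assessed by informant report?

0.30

Different traits, same method: r(OC1, Min1) = 0.30.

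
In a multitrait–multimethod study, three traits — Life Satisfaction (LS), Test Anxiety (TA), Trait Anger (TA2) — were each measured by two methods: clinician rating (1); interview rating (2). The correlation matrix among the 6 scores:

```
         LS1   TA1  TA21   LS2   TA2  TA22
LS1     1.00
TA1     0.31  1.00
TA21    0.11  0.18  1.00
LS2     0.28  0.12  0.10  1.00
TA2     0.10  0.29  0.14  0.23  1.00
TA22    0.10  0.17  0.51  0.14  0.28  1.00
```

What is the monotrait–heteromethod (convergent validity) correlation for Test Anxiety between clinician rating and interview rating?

0.29

Same trait (TA), different methods: r(TA1, TA2) = 0.29.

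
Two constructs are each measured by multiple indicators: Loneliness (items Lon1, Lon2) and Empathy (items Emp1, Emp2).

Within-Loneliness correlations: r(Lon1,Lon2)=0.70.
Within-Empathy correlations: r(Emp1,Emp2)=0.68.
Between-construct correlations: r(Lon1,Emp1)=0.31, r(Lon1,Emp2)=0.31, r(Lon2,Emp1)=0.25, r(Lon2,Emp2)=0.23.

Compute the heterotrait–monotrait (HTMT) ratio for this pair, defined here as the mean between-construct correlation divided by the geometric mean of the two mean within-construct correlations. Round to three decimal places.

Mean between = 1.10/4 = 0.2750.
Mean within-Lon = 0.70/1 = 0.7000; mean within-Emp = 0.68/1 = 0.6800.
Geometric mean = √(0.7000 × 0.6800) = 0.6899.
HTMT = 0.2750 / 0.6899 = 0.399.

0.399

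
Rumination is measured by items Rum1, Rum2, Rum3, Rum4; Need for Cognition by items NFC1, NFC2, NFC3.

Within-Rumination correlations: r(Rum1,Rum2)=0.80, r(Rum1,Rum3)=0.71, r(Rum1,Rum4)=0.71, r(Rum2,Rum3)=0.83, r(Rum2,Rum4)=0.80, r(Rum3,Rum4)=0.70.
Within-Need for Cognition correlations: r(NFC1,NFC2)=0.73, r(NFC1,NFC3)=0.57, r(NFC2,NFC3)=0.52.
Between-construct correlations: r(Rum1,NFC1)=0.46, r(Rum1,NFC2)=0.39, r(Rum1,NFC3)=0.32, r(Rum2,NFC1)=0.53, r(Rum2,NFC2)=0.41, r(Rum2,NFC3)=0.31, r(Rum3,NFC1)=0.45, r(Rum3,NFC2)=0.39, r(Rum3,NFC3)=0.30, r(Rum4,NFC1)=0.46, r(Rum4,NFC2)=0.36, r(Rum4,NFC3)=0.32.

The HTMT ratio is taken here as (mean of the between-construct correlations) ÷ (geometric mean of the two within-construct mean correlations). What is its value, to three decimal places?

0.577

Between-construct mean = 4.70/12 = 0.3917.
Mean within-Rum = 4.55/6 = 0.7583; mean within-NFC = 1.82/3 = 0.6067.
Geometric mean = √(0.7583 × 0.6067) = 0.6783.
HTMT = 0.3917 / 0.6783 = 0.577.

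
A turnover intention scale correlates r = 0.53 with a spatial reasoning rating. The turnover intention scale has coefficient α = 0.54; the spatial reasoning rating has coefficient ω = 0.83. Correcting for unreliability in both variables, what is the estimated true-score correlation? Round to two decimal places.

r_true = r_obs / √(r_xx · r_yy) = 0.53 / √(0.54 × 0.83) = 0.53 / √0.4482 = 0.53 / 0.6695 ≈ 0.79.

0.79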